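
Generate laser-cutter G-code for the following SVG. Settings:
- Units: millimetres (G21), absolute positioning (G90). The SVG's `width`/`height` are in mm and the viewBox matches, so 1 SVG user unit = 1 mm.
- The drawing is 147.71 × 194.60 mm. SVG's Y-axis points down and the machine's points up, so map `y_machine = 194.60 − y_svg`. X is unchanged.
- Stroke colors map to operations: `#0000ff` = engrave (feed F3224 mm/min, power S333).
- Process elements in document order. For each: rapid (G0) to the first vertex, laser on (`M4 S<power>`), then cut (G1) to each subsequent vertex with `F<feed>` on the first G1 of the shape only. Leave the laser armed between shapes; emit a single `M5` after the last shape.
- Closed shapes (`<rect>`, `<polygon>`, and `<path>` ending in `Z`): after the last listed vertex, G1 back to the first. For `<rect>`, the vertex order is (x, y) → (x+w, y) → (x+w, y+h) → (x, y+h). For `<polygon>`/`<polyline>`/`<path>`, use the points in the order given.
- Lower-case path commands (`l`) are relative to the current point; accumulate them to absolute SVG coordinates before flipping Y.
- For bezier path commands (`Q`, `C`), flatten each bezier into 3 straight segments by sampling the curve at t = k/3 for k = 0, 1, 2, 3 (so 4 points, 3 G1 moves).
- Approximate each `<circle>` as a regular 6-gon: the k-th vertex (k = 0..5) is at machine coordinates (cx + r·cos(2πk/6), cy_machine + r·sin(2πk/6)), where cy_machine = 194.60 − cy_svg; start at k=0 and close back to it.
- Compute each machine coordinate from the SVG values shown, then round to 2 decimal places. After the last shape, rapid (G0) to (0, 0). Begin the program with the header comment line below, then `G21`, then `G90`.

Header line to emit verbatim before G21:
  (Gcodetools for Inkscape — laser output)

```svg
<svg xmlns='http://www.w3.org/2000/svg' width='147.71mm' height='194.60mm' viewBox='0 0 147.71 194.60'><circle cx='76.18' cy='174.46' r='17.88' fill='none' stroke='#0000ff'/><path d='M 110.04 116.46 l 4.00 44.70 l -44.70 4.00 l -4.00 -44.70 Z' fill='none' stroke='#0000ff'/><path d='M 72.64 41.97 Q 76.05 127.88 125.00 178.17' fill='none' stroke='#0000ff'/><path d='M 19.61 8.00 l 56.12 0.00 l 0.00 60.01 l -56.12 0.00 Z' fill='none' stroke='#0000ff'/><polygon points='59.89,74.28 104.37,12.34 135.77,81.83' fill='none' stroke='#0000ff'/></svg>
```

(Gcodetools for Inkscape — laser output)
G21
G90
G0 X94.06 Y20.14
M4 S333
G1 X85.12 Y35.62 F3224
G1 X67.24 Y35.62
G1 X58.30 Y20.14
G1 X67.24 Y4.66
G1 X85.12 Y4.66
G1 X94.06 Y20.14
G0 X110.04 Y78.14
M4 S333
G1 X114.04 Y33.44 F3224
G1 X69.34 Y29.44
G1 X65.34 Y74.14
G1 X110.04 Y78.14
G0 X72.64 Y152.63
M4 S333
G1 X79.97 Y99.31 F3224
G1 X97.43 Y53.91
G1 X125.00 Y16.43
G0 X19.61 Y186.60
M4 S333
G1 X75.73 Y186.60 F3224
G1 X75.73 Y126.59
G1 X19.61 Y126.59
G1 X19.61 Y186.60
G0 X59.89 Y120.32
M4 S333
G1 X104.37 Y182.26 F3224
G1 X135.77 Y112.77
G1 X59.89 Y120.32
M5
G0 X0.00 Y0.00

viewBox `0 0 147.71 194.60` with mm width/height → 1 unit = 1 mm. Flip: y_m = 194.60 − y_svg.

**Shape 1** — `<circle>` circle, stroke `#0000ff` → engrave (S333, F3224). Machine vertices: (94.06,20.14) → (85.12,35.62) → (67.24,35.62) → (58.30,20.14) → (67.24,4.66) → (85.12,4.66) → (94.06,20.14). Closed: final G1 returns to the first vertex.

**Shape 2** — `<path>` regular polygon, stroke `#0000ff` → engrave (S333, F3224). Machine vertices: (110.04,78.14) → (114.04,33.44) → (69.34,29.44) → (65.34,74.14) → (110.04,78.14). Closed: final G1 returns to the first vertex.

**Shape 3** — `<path>` quadratic bezier, stroke `#0000ff` → engrave (S333, F3224). Control points (SVG): P0=(72.64,41.97), P1=(76.05,127.88), P2=(125.00,178.17); sampled at t=k/3. Machine vertices: (72.64,152.63) → (79.97,99.31) → (97.43,53.91) → (125.00,16.43). Open path.

**Shape 4** — `<path>` rectangle, stroke `#0000ff` → engrave (S333, F3224). Machine vertices: (19.61,186.60) → (75.73,186.60) → (75.73,126.59) → (19.61,126.59) → (19.61,186.60). Closed: final G1 returns to the first vertex.

**Shape 5** — `<polygon>` regular polygon, stroke `#0000ff` → engrave (S333, F3224). Machine vertices: (59.89,120.32) → (104.37,182.26) → (135.77,112.77) → (59.89,120.32). Closed: final G1 returns to the first vertex.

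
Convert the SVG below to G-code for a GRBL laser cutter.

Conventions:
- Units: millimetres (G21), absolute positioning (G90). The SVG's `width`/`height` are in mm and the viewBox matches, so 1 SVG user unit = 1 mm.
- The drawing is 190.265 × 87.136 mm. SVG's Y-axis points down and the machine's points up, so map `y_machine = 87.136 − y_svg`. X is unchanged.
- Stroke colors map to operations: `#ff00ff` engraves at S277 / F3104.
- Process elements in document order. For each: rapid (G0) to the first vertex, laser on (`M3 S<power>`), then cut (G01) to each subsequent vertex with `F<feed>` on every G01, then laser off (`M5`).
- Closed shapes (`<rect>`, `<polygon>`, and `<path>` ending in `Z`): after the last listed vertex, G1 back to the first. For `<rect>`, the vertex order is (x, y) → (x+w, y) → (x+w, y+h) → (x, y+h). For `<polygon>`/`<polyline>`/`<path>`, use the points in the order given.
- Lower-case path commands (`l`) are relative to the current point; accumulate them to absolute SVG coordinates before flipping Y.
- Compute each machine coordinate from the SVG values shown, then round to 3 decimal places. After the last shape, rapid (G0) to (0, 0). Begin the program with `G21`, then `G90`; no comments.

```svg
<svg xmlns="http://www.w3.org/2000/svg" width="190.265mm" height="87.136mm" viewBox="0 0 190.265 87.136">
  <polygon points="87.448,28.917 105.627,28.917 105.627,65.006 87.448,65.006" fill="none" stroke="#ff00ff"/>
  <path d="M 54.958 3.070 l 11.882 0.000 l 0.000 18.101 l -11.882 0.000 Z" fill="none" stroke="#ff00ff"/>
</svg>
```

1 u = 1 mm; y_m = 87.136 − y.

[1] `<polygon>` rectangle, #ff00ff→engrave S277 F3104: (87.448,58.219) → (105.627,58.219) → (105.627,22.130) → (87.448,22.130) → (87.448,58.219) (closed)

[2] `<path>` rectangle, #ff00ff→engrave S277 F3104: (54.958,84.066) → (66.840,84.066) → (66.840,65.965) → (54.958,65.965) → (54.958,84.066) (closed)

G21
G90
G0 X87.448 Y58.219
M3 S277
G01 X105.627 Y58.219 F3104
G01 X105.627 Y22.130 F3104
G01 X87.448 Y22.130 F3104
G01 X87.448 Y58.219 F3104
M5
G0 X54.958 Y84.066
M3 S277
G01 X66.840 Y84.066 F3104
G01 X66.840 Y65.965 F3104
G01 X54.958 Y65.965 F3104
G01 X54.958 Y84.066 F3104
M5
G0 X0.000 Y0.000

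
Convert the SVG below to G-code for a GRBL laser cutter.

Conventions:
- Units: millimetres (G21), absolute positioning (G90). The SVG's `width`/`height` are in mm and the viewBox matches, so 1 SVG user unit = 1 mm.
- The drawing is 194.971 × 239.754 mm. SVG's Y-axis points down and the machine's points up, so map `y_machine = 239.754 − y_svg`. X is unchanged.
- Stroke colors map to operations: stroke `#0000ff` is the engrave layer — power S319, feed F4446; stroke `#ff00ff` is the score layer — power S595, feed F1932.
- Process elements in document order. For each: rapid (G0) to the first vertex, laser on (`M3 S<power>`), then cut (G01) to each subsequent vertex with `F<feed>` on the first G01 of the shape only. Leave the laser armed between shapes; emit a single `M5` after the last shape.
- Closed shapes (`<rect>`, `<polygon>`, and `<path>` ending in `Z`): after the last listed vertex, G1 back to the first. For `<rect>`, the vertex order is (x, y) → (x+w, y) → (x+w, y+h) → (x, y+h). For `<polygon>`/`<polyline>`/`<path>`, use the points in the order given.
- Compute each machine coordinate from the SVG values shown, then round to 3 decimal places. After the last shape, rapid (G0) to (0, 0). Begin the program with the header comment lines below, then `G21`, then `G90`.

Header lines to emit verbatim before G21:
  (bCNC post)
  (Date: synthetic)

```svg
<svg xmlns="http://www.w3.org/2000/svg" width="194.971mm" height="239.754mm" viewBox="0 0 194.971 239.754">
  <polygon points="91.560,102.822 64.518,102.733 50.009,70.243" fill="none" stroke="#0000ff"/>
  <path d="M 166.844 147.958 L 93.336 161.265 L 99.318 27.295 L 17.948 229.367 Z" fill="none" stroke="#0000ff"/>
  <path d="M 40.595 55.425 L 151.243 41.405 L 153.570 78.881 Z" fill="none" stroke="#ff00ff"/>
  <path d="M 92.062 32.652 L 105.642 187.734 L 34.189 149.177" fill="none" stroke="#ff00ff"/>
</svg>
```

viewBox `0 0 194.971 239.754` with mm width/height → 1 unit = 1 mm. Flip: y_m = 239.754 − y_svg.

**Shape 1** — `<polygon>` closed polygon, stroke `#0000ff` → engrave (S319, F4446). Machine vertices: (91.560,136.932) → (64.518,137.021) → (50.009,169.511) → (91.560,136.932). Closed: final G1 returns to the first vertex.

**Shape 2** — `<path>` closed polygon, stroke `#0000ff` → engrave (S319, F4446). Machine vertices: (166.844,91.796) → (93.336,78.489) → (99.318,212.459) → (17.948,10.387) → (166.844,91.796). Closed: final G1 returns to the first vertex.

**Shape 3** — `<path>` closed polygon, stroke `#ff00ff` → score (S595, F1932). Machine vertices: (40.595,184.329) → (151.243,198.349) → (153.570,160.873) → (40.595,184.329). Closed: final G1 returns to the first vertex.

**Shape 4** — `<path>` open polyline, stroke `#ff00ff` → score (S595, F1932). Machine vertices: (92.062,207.102) → (105.642,52.020) → (34.189,90.577). Open path.

(bCNC post)
(Date: synthetic)
G21
G90
G0 X91.560 Y136.932
M3 S319
G01 X64.518 Y137.021 F4446
G01 X50.009 Y169.511
G01 X91.560 Y136.932
G0 X166.844 Y91.796
M3 S319
G01 X93.336 Y78.489 F4446
G01 X99.318 Y212.459
G01 X17.948 Y10.387
G01 X166.844 Y91.796
G0 X40.595 Y184.329
M3 S595
G01 X151.243 Y198.349 F1932
G01 X153.570 Y160.873
G01 X40.595 Y184.329
G0 X92.062 Y207.102
M3 S595
G01 X105.642 Y52.020 F1932
G01 X34.189 Y90.577
M5
G0 X0.000 Y0.000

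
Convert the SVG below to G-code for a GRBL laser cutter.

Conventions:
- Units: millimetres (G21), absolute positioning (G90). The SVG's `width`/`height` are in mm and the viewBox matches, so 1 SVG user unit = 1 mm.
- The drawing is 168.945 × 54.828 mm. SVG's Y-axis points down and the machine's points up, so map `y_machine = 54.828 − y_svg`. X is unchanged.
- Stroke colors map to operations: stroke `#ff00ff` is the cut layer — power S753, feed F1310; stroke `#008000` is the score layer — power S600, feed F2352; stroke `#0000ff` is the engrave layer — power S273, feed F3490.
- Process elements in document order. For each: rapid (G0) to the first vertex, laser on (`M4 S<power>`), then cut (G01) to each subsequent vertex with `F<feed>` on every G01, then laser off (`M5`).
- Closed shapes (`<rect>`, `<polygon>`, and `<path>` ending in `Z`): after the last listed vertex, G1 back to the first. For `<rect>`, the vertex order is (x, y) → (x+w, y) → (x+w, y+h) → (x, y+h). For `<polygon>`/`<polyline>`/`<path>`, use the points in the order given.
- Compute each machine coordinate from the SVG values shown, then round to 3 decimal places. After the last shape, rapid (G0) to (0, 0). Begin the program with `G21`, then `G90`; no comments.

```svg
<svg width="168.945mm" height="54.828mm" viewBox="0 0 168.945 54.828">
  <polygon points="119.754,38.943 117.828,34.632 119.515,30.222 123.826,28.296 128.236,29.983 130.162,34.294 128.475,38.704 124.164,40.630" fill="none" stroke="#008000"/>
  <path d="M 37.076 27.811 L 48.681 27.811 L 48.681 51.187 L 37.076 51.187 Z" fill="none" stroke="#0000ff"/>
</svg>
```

Since the viewBox matches the mm dimensions, user units are millimetres directly. The only transform is the Y-flip y_m = 54.828 − y_svg.

Shape 1 is a regular polygon drawn with `<polygon>`. Its stroke #008000 means score at S600, F2352. After flipping Y the toolpath is (119.754,15.885) → (117.828,20.196) → (119.515,24.606) → (123.826,26.532) → (128.236,24.845) → (130.162,20.534) → (128.475,16.124) → (124.164,14.198) → (119.754,15.885), returning to the start.

Shape 2 is a rectangle drawn with `<path>`. Its stroke #0000ff means engrave at S273, F3490. After flipping Y the toolpath is (37.076,27.017) → (48.681,27.017) → (48.681,3.641) → (37.076,3.641) → (37.076,27.017), returning to the start.

G21
G90
G0 X119.754 Y15.885
M4 S600
G01 X117.828 Y20.196 F2352
G01 X119.515 Y24.606 F2352
G01 X123.826 Y26.532 F2352
G01 X128.236 Y24.845 F2352
G01 X130.162 Y20.534 F2352
G01 X128.475 Y16.124 F2352
G01 X124.164 Y14.198 F2352
G01 X119.754 Y15.885 F2352
M5
G0 X37.076 Y27.017
M4 S273
G01 X48.681 Y27.017 F3490
G01 X48.681 Y3.641 F3490
G01 X37.076 Y3.641 F3490
G01 X37.076 Y27.017 F3490
M5
G0 X0.000 Y0.000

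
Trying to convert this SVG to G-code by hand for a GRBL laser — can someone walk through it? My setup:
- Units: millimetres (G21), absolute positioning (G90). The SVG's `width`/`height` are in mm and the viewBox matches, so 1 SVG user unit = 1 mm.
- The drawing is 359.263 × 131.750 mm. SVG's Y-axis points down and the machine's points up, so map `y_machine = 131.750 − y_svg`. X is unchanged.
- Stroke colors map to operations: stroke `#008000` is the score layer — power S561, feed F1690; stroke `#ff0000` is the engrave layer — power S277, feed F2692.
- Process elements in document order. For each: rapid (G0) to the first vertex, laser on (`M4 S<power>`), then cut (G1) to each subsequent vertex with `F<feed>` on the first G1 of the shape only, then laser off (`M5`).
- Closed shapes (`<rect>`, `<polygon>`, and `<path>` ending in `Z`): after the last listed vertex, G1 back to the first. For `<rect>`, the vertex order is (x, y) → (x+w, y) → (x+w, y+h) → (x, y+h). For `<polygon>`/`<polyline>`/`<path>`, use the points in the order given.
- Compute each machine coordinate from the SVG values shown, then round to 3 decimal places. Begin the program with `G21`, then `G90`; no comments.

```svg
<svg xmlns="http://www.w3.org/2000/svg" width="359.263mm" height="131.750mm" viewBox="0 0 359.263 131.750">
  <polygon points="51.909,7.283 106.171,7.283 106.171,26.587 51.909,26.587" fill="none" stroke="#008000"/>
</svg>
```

G21
G90
G0 X51.909 Y124.467
M4 S561
G1 X106.171 Y124.467 F1690
G1 X106.171 Y105.163
G1 X51.909 Y105.163
G1 X51.909 Y124.467
M5

viewBox `0 0 359.263 131.750` with mm width/height → 1 unit = 1 mm. Flip: y_m = 131.750 − y_svg.

**Shape 1** — `<polygon>` rectangle, stroke `#008000` → score (S561, F1690). Machine vertices: (51.909,124.467) → (106.171,124.467) → (106.171,105.163) → (51.909,105.163) → (51.909,124.467). Closed: final G1 returns to the first vertex.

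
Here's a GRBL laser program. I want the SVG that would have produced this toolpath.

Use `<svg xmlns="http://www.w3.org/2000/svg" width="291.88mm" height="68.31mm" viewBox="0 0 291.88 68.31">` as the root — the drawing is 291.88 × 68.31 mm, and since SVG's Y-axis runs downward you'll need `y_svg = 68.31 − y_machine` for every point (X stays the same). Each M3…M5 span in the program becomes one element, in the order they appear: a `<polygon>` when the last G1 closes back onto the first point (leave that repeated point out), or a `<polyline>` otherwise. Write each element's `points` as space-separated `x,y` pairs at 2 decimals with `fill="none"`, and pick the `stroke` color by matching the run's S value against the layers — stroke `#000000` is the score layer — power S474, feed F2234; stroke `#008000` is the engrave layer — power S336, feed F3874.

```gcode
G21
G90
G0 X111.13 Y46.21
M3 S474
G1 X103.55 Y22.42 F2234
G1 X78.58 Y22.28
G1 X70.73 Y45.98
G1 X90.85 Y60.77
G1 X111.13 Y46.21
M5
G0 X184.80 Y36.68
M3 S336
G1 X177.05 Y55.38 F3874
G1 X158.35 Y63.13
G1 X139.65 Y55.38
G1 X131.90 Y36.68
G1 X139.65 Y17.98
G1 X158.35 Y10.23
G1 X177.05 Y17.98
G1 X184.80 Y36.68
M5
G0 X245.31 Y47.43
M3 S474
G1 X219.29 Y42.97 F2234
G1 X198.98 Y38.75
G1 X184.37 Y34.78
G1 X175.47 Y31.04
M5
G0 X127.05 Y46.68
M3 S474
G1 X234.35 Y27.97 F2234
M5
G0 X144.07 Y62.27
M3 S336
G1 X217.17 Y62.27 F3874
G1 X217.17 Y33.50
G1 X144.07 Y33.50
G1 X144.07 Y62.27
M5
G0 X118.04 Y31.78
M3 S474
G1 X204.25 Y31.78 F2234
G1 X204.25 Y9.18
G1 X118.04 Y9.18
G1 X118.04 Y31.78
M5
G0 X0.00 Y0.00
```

<svg xmlns="http://www.w3.org/2000/svg" width="291.88mm" height="68.31mm" viewBox="0 0 291.88 68.31">
  <polygon points="111.13,22.10 103.55,45.89 78.58,46.03 70.73,22.33 90.85,7.54" fill="none" stroke="#000000"/>
  <polygon points="184.80,31.63 177.05,12.93 158.35,5.18 139.65,12.93 131.90,31.63 139.65,50.33 158.35,58.08 177.05,50.33" fill="none" stroke="#008000"/>
  <polyline points="245.31,20.88 219.29,25.34 198.98,29.56 184.37,33.53 175.47,37.27" fill="none" stroke="#000000"/>
  <polyline points="127.05,21.63 234.35,40.34" fill="none" stroke="#000000"/>
  <polygon points="144.07,6.04 217.17,6.04 217.17,34.81 144.07,34.81" fill="none" stroke="#008000"/>
  <polygon points="118.04,36.53 204.25,36.53 204.25,59.13 118.04,59.13" fill="none" stroke="#000000"/>
</svg>

Each laser-on run becomes one SVG element. Flip Y back into SVG space with y_svg = 68.31 − y_machine.

Run 1: S474 ⇒ score layer `#000000`. The run returns to its start, so emit a `<polygon>` with points (Y-flipped): 111.13,22.10 103.55,45.89 78.58,46.03 70.73,22.33 90.85,7.54.

Run 2: S336 ⇒ engrave layer `#008000`. The run returns to its start, so emit a `<polygon>` with points (Y-flipped): 184.80,31.63 177.05,12.93 158.35,5.18 139.65,12.93 131.90,31.63 139.65,50.33 158.35,58.08 177.05,50.33.

Run 3: the run's S474 means `#000000` (score). The run is open, so emit a `<polyline>` with points (Y-flipped): 245.31,20.88 219.29,25.34 198.98,29.56 184.37,33.53 175.47,37.27.

Run 4: the run's S474 means `#000000` (score). The run is open, so emit a `<polyline>` with points (Y-flipped): 127.05,21.63 234.35,40.34.

Run 5: the run's S336 means `#008000` (engrave). The run returns to its start, so emit a `<polygon>` with points (Y-flipped): 144.07,6.04 217.17,6.04 217.17,34.81 144.07,34.81.

Run 6: the run's S474 means `#000000` (score). The run returns to its start, so emit a `<polygon>` with points (Y-flipped): 118.04,36.53 204.25,36.53 204.25,59.13 118.04,59.13.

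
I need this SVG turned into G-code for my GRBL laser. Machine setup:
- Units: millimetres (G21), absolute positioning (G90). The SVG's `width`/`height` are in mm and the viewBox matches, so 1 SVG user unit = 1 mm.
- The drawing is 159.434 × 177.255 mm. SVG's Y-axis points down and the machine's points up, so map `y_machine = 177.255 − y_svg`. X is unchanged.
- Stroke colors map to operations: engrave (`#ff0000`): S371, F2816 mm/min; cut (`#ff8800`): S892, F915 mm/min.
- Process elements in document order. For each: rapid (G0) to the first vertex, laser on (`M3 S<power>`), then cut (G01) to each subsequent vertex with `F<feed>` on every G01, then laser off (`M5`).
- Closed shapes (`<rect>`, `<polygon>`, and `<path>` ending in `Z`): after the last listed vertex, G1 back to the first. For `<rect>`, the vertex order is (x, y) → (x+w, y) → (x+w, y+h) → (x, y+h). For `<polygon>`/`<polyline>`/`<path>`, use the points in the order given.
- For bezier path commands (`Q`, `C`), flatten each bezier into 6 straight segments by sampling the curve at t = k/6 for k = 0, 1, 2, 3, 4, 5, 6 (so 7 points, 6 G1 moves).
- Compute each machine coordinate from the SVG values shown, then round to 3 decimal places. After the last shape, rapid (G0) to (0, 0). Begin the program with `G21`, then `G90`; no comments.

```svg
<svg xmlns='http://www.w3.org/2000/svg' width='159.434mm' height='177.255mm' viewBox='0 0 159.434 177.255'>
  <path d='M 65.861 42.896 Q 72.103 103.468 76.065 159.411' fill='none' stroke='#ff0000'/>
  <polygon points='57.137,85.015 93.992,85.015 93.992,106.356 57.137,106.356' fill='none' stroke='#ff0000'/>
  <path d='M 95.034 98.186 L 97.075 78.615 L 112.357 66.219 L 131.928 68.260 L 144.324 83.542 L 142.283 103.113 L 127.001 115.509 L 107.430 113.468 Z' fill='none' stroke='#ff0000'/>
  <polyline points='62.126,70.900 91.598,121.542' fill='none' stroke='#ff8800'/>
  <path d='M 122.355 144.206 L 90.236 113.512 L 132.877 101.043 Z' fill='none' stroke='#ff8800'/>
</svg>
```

G21
G90
G0 X65.861 Y134.359
M3 S371
G01 X67.878 Y114.297 F2816
G01 X69.769 Y94.492 F2816
G01 X71.533 Y74.944 F2816
G01 X73.170 Y55.654 F2816
G01 X74.681 Y36.620 F2816
G01 X76.065 Y17.844 F2816
M5
G0 X57.137 Y92.240
M3 S371
G01 X93.992 Y92.240 F2816
G01 X93.992 Y70.899 F2816
G01 X57.137 Y70.899 F2816
G01 X57.137 Y92.240 F2816
M5
G0 X95.034 Y79.069
M3 S371
G01 X97.075 Y98.640 F2816
G01 X112.357 Y111.036 F2816
G01 X131.928 Y108.995 F2816
G01 X144.324 Y93.713 F2816
G01 X142.283 Y74.142 F2816
G01 X127.001 Y61.746 F2816
G01 X107.430 Y63.787 F2816
G01 X95.034 Y79.069 F2816
M5
G0 X62.126 Y106.355
M3 S892
G01 X91.598 Y55.713 F915
M5
G0 X122.355 Y33.049
M3 S892
G01 X90.236 Y63.743 F915
G01 X132.877 Y76.212 F915
G01 X122.355 Y33.049 F915
M5
G0 X0.000 Y0.000

Since the viewBox matches the mm dimensions, user units are millimetres directly. The only transform is the Y-flip y_m = 177.255 − y_svg.

Shape 1 is a quadratic bezier drawn with `<path>`. Its stroke #ff0000 means engrave at S371, F2816. After flipping Y the toolpath is (65.861,134.359) → (67.878,114.297) → (69.769,94.492) → (71.533,74.944) → (73.170,55.654) → (74.681,36.620) → (76.065,17.844).

Shape 2 is a rectangle drawn with `<polygon>`. Its stroke #ff0000 means engrave at S371, F2816. After flipping Y the toolpath is (57.137,92.240) → (93.992,92.240) → (93.992,70.899) → (57.137,70.899) → (57.137,92.240), returning to the start.

Shape 3 is a regular polygon drawn with `<path>`. Its stroke #ff0000 means engrave at S371, F2816. After flipping Y the toolpath is (95.034,79.069) → (97.075,98.640) → (112.357,111.036) → (131.928,108.995) → (144.324,93.713) → (142.283,74.142) → (127.001,61.746) → (107.430,63.787) → (95.034,79.069), returning to the start.

Shape 4 is a line segment drawn with `<polyline>`. Its stroke #ff8800 means cut at S892, F915. After flipping Y the toolpath is (62.126,106.355) → (91.598,55.713).

Shape 5 is a regular polygon drawn with `<path>`. Its stroke #ff8800 means cut at S892, F915. After flipping Y the toolpath is (122.355,33.049) → (90.236,63.743) → (132.877,76.212) → (122.355,33.049), returning to the start.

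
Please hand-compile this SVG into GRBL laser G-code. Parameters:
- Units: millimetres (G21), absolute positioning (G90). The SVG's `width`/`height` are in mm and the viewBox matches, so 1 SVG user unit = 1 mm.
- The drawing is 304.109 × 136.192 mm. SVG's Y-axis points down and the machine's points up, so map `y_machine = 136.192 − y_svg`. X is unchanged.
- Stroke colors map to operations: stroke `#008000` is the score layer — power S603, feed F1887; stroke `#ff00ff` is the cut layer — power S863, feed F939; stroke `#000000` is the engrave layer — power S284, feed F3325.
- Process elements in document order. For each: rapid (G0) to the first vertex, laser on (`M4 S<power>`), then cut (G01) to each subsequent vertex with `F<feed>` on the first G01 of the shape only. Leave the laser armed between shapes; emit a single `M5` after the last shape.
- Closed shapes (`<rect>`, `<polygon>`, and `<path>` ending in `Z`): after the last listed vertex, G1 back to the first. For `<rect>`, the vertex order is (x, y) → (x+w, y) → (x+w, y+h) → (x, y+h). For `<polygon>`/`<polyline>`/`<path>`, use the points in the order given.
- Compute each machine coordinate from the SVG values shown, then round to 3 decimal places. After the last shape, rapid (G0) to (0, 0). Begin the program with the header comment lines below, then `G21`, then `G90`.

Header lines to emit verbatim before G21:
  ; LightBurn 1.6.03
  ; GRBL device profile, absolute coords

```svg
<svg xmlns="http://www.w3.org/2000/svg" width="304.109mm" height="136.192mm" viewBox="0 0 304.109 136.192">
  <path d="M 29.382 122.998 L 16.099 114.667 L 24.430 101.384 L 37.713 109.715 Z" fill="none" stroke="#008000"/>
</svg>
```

Since the viewBox matches the mm dimensions, user units are millimetres directly. The only transform is the Y-flip y_m = 136.192 − y_svg.

Shape 1 is a regular polygon drawn with `<path>`. Its stroke #008000 means score at S603, F1887. After flipping Y the toolpath is (29.382,13.194) → (16.099,21.525) → (24.430,34.808) → (37.713,26.477) → (29.382,13.194), returning to the start.

; LightBurn 1.6.03
; GRBL device profile, absolute coords
G21
G90
G0 X29.382 Y13.194
M4 S603
G01 X16.099 Y21.525 F1887
G01 X24.430 Y34.808
G01 X37.713 Y26.477
G01 X29.382 Y13.194
M5
G0 X0.000 Y0.000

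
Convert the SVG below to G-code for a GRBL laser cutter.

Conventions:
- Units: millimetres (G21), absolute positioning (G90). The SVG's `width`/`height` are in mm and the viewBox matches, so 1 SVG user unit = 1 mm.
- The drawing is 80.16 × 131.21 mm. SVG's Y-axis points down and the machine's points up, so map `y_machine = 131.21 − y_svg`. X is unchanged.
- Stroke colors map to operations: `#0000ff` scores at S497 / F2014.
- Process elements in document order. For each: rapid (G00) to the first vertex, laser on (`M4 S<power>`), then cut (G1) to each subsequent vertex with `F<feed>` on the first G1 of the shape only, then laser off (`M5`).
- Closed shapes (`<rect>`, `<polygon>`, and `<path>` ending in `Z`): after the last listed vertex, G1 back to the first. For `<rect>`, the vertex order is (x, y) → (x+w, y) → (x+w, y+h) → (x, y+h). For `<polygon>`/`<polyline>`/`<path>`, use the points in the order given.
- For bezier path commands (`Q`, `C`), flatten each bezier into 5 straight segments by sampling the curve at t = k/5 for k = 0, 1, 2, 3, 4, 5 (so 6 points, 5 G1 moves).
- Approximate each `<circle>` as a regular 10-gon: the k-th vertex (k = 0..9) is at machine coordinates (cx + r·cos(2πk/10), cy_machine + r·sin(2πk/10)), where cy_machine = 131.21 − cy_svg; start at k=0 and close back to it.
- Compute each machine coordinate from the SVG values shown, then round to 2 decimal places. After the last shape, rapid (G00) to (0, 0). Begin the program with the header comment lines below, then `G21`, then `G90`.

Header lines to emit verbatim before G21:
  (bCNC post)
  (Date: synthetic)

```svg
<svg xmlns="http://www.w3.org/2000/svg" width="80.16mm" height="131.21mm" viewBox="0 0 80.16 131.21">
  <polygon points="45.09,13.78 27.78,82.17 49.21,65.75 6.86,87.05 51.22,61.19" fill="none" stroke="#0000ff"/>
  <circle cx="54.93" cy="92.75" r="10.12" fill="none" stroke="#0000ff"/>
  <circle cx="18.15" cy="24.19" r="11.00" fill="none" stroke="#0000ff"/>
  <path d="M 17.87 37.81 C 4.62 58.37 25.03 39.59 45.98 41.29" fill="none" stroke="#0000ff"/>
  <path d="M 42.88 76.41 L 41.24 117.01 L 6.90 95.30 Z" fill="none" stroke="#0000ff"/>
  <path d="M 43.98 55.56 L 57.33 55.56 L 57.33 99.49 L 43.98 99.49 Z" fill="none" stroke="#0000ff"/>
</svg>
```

(bCNC post)
(Date: synthetic)
G21
G90
G00 X45.09 Y117.43
M4 S497
G1 X27.78 Y49.04 F2014
G1 X49.21 Y65.46
G1 X6.86 Y44.16
G1 X51.22 Y70.02
G1 X45.09 Y117.43
M5
G00 X65.05 Y38.46
M4 S497
G1 X63.12 Y44.41 F2014
G1 X58.06 Y48.08
G1 X51.80 Y48.08
G1 X46.74 Y44.41
G1 X44.81 Y38.46
G1 X46.74 Y32.51
G1 X51.80 Y28.84
G1 X58.06 Y28.84
G1 X63.12 Y32.51
G1 X65.05 Y38.46
M5
G00 X29.15 Y107.02
M4 S497
G1 X27.05 Y113.49 F2014
G1 X21.55 Y117.48
G1 X14.75 Y117.48
G1 X9.25 Y113.49
G1 X7.15 Y107.02
G1 X9.25 Y100.55
G1 X14.75 Y96.56
G1 X21.55 Y96.56
G1 X27.05 Y100.55
G1 X29.15 Y107.02
M5
G00 X17.87 Y93.40
M4 S497
G1 X13.69 Y85.31 F2014
G1 X16.01 Y83.78
G1 X23.22 Y85.96
G1 X33.74 Y88.96
G1 X45.98 Y89.92
M5
G00 X42.88 Y54.80
M4 S497
G1 X41.24 Y14.20 F2014
G1 X6.90 Y35.91
G1 X42.88 Y54.80
M5
G00 X43.98 Y75.65
M4 S497
G1 X57.33 Y75.65 F2014
G1 X57.33 Y31.72
G1 X43.98 Y31.72
G1 X43.98 Y75.65
M5
G00 X0.00 Y0.00

Since the viewBox matches the mm dimensions, user units are millimetres directly. The only transform is the Y-flip y_m = 131.21 − y_svg.

Shape 1 is a closed polygon drawn with `<polygon>`. Its stroke #0000ff means score at S497, F2014. After flipping Y the toolpath is (45.09,117.43) → (27.78,49.04) → (49.21,65.46) → (6.86,44.16) → (51.22,70.02) → (45.09,117.43), returning to the start.

Shape 2 is a circle drawn with `<circle>`. Its stroke #0000ff means score at S497, F2014. After flipping Y the toolpath is (65.05,38.46) → (63.12,44.41) → (58.06,48.08) → (51.80,48.08) → (46.74,44.41) → (44.81,38.46) → (46.74,32.51) → (51.80,28.84) → (58.06,28.84) → (63.12,32.51) → (65.05,38.46), returning to the start.

Shape 3 is a circle drawn with `<circle>`. Its stroke #0000ff means score at S497, F2014. After flipping Y the toolpath is (29.15,107.02) → (27.05,113.49) → (21.55,117.48) → (14.75,117.48) → (9.25,113.49) → (7.15,107.02) → (9.25,100.55) → (14.75,96.56) → (21.55,96.56) → (27.05,100.55) → (29.15,107.02), returning to the start.

Shape 4 is a cubic bezier drawn with `<path>`. Its stroke #0000ff means score at S497, F2014. After flipping Y the toolpath is (17.87,93.40) → (13.69,85.31) → (16.01,83.78) → (23.22,85.96) → (33.74,88.96) → (45.98,89.92).

Shape 5 is a regular polygon drawn with `<path>`. Its stroke #0000ff means score at S497, F2014. After flipping Y the toolpath is (42.88,54.80) → (41.24,14.20) → (6.90,35.91) → (42.88,54.80), returning to the start.

Shape 6 is a rectangle drawn with `<path>`. Its stroke #0000ff means score at S497, F2014. After flipping Y the toolpath is (43.98,75.65) → (57.33,75.65) → (57.33,31.72) → (43.98,31.72) → (43.98,75.65), returning to the start.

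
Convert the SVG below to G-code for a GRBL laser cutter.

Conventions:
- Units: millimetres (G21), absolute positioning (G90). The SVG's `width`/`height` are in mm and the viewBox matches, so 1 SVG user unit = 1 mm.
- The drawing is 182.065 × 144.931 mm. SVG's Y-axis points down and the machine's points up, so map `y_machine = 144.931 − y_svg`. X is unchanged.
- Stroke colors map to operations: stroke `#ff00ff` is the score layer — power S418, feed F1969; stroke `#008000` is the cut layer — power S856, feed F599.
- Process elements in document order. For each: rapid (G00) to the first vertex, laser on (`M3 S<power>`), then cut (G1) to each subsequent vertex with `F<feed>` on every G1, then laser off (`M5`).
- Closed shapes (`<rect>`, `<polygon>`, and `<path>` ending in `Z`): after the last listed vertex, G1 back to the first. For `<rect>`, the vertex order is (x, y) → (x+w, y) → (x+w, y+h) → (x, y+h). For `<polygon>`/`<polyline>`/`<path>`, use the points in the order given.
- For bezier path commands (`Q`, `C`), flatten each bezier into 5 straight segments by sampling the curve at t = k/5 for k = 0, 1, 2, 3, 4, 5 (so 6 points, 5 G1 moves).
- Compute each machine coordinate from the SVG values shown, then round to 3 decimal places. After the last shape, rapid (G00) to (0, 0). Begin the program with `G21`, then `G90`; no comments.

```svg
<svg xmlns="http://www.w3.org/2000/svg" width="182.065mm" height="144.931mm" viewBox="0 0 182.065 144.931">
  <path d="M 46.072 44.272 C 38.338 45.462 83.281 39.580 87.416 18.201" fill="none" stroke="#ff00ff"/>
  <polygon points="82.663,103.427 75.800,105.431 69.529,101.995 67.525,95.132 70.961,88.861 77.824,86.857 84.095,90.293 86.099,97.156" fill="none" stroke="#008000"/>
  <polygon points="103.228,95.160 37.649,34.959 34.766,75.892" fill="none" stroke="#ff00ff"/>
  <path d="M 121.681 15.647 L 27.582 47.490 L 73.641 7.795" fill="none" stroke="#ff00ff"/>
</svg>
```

G21
G90
G00 X46.072 Y100.659
M3 S418
G1 X47.005 Y100.861 F1969
G1 X56.093 Y103.165 F1969
G1 X68.849 Y107.975 F1969
G1 X80.786 Y115.695 F1969
G1 X87.416 Y126.730 F1969
M5
G00 X82.663 Y41.504
M3 S856
G1 X75.800 Y39.500 F599
G1 X69.529 Y42.936 F599
G1 X67.525 Y49.799 F599
G1 X70.961 Y56.070 F599
G1 X77.824 Y58.074 F599
G1 X84.095 Y54.638 F599
G1 X86.099 Y47.775 F599
G1 X82.663 Y41.504 F599
M5
G00 X103.228 Y49.771
M3 S418
G1 X37.649 Y109.972 F1969
G1 X34.766 Y69.039 F1969
G1 X103.228 Y49.771 F1969
M5
G00 X121.681 Y129.284
M3 S418
G1 X27.582 Y97.441 F1969
G1 X73.641 Y137.136 F1969
M5
G00 X0.000 Y0.000

Since the viewBox matches the mm dimensions, user units are millimetres directly. The only transform is the Y-flip y_m = 144.931 − y_svg.

Shape 1 is a cubic bezier drawn with `<path>`. Its stroke #ff00ff means score at S418, F1969. After flipping Y the toolpath is (46.072,100.659) → (47.005,100.861) → (56.093,103.165) → (68.849,107.975) → (80.786,115.695) → (87.416,126.730).

Shape 2 is a regular polygon drawn with `<polygon>`. Its stroke #008000 means cut at S856, F599. After flipping Y the toolpath is (82.663,41.504) → (75.800,39.500) → (69.529,42.936) → (67.525,49.799) → (70.961,56.070) → (77.824,58.074) → (84.095,54.638) → (86.099,47.775) → (82.663,41.504), returning to the start.

Shape 3 is a closed polygon drawn with `<polygon>`. Its stroke #ff00ff means score at S418, F1969. After flipping Y the toolpath is (103.228,49.771) → (37.649,109.972) → (34.766,69.039) → (103.228,49.771), returning to the start.

Shape 4 is a open polyline drawn with `<path>`. Its stroke #ff00ff means score at S418, F1969. After flipping Y the toolpath is (121.681,129.284) → (27.582,97.441) → (73.641,137.136).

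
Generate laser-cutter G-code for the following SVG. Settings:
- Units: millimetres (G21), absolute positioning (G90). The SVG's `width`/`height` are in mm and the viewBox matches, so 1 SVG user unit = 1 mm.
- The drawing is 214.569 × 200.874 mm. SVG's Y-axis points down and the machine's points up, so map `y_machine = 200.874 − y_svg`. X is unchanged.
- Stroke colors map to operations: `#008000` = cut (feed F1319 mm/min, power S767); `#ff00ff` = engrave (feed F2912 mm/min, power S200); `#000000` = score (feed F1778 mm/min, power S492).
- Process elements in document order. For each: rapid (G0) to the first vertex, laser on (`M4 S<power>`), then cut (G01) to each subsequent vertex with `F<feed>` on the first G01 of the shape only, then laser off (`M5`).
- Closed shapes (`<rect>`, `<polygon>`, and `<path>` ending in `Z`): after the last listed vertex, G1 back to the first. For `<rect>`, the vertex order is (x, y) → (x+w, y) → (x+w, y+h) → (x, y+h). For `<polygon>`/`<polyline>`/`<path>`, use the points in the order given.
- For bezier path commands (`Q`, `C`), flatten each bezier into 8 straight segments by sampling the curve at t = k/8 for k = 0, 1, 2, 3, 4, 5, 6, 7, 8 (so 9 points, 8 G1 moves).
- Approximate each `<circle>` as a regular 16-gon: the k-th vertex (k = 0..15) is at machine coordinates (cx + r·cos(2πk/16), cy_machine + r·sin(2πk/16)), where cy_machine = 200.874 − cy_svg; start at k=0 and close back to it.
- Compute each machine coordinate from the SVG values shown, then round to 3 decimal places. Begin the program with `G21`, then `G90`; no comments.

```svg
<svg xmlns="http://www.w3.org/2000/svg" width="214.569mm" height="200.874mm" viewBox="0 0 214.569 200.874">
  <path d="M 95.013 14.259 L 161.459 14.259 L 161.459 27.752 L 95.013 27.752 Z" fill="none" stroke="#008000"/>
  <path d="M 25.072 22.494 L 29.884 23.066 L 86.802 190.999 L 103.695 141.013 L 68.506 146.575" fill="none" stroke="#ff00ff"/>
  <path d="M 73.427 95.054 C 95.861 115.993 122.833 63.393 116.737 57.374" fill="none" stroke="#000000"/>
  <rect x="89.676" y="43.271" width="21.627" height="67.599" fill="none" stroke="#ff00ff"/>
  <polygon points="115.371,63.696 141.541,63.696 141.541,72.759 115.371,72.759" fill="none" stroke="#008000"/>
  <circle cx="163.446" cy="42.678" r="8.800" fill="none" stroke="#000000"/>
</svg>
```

G21
G90
G0 X95.013 Y186.615
M4 S767
G01 X161.459 Y186.615 F1319
G01 X161.459 Y173.122
G01 X95.013 Y173.122
G01 X95.013 Y186.615
M5
G0 X25.072 Y178.380
M4 S200
G01 X29.884 Y177.808 F2912
G01 X86.802 Y9.875
G01 X103.695 Y59.861
G01 X68.506 Y54.299
M5
G0 X73.427 Y105.820
M4 S492
G01 X81.979 Y101.180 F1778
G01 X90.516 Y102.027
G01 X98.597 Y106.953
G01 X105.781 Y114.551
G01 X111.628 Y123.412
G01 X115.696 Y132.129
G01 X117.546 Y139.294
G01 X116.737 Y143.500
M5
G0 X89.676 Y157.603
M4 S200
G01 X111.303 Y157.603 F2912
G01 X111.303 Y90.004
G01 X89.676 Y90.004
G01 X89.676 Y157.603
M5
G0 X115.371 Y137.178
M4 S767
G01 X141.541 Y137.178 F1319
G01 X141.541 Y128.115
G01 X115.371 Y128.115
G01 X115.371 Y137.178
M5
G0 X172.246 Y158.196
M4 S492
G01 X171.576 Y161.564 F1778
G01 X169.669 Y164.419
G01 X166.814 Y166.326
G01 X163.446 Y166.996
G01 X160.078 Y166.326
G01 X157.223 Y164.419
G01 X155.316 Y161.564
G01 X154.646 Y158.196
G01 X155.316 Y154.828
G01 X157.223 Y151.973
G01 X160.078 Y150.066
G01 X163.446 Y149.396
G01 X166.814 Y150.066
G01 X169.669 Y151.973
G01 X171.576 Y154.828
G01 X172.246 Y158.196
M5

viewBox `0 0 214.569 200.874` with mm width/height → 1 unit = 1 mm. Flip: y_m = 200.874 − y_svg.

**Shape 1** — `<path>` rectangle, stroke `#008000` → cut (S767, F1319). Machine vertices: (95.013,186.615) → (161.459,186.615) → (161.459,173.122) → (95.013,173.122) → (95.013,186.615). Closed: final G1 returns to the first vertex.

**Shape 2** — `<path>` open polyline, stroke `#ff00ff` → engrave (S200, F2912). Machine vertices: (25.072,178.380) → (29.884,177.808) → (86.802,9.875) → (103.695,59.861) → (68.506,54.299). Open path.

**Shape 3** — `<path>` cubic bezier, stroke `#000000` → score (S492, F1778). Control points (SVG): P0=(73.427,95.054), P1=(95.861,115.993), P2=(122.833,63.393), P3=(116.737,57.374); sampled at t=k/8. Machine vertices: (73.427,105.820) → (81.979,101.180) → (90.516,102.027) → (98.597,106.953) → (105.781,114.551) → (111.628,123.412) → (115.696,132.129) → (117.546,139.294) → (116.737,143.500). Open path.

**Shape 4** — `<rect>` rectangle, stroke `#ff00ff` → engrave (S200, F2912). Machine vertices: (89.676,157.603) → (111.303,157.603) → (111.303,90.004) → (89.676,90.004) → (89.676,157.603). Closed: final G1 returns to the first vertex.

**Shape 5** — `<polygon>` rectangle, stroke `#008000` → cut (S767, F1319). Machine vertices: (115.371,137.178) → (141.541,137.178) → (141.541,128.115) → (115.371,128.115) → (115.371,137.178). Closed: final G1 returns to the first vertex.

**Shape 6** — `<circle>` circle, stroke `#000000` → score (S492, F1778). Machine vertices: (172.246,158.196) → (171.576,161.564) → (169.669,164.419) → (166.814,166.326) → (163.446,166.996) → (160.078,166.326) → (157.223,164.419) → (155.316,161.564) → (154.646,158.196) → (155.316,154.828) → (157.223,151.973) → (160.078,150.066) → (163.446,149.396) → (166.814,150.066) → (169.669,151.973) → (171.576,154.828) → (172.246,158.196). Closed: final G1 returns to the first vertex.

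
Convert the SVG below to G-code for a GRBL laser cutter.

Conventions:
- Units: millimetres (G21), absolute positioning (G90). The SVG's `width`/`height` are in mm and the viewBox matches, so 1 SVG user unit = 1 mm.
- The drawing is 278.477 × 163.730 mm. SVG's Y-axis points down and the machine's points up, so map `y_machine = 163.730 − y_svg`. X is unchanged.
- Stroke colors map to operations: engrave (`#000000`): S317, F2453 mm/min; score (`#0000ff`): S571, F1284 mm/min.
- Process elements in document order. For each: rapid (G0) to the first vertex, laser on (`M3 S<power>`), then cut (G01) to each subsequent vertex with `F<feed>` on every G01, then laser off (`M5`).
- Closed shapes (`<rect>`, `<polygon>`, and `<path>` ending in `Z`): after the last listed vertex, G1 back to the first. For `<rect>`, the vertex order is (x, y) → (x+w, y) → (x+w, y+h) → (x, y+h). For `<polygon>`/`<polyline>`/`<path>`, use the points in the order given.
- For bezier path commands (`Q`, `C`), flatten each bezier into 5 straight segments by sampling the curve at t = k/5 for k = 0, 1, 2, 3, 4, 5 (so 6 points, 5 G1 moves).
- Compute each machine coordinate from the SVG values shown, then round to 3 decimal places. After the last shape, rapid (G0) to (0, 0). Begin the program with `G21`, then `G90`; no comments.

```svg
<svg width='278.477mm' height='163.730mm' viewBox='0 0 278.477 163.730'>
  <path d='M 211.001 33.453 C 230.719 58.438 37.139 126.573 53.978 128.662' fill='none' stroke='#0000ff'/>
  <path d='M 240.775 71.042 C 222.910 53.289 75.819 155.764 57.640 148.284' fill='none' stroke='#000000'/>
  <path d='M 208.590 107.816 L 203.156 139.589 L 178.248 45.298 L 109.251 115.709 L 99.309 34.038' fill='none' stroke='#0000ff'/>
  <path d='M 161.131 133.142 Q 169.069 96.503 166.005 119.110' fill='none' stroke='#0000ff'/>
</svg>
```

G21
G90
G0 X211.001 Y130.277
M3 S571
G01 X200.626 Y110.982 F1284
G01 X159.397 Y86.572 F1284
G01 X107.654 Y62.288 F1284
G01 X65.735 Y43.373 F1284
G01 X53.978 Y35.068 F1284
M5
G0 X240.775 Y92.688
M3 S317
G01 X216.614 Y90.754 F2453
G01 X173.829 Y71.014 F2453
G01 X124.812 Y44.517 F2453
G01 X81.952 Y22.311 F2453
G01 X57.640 Y15.446 F2453
M5
G0 X208.590 Y55.914
M3 S571
G01 X203.156 Y24.141 F1284
G01 X178.248 Y118.432 F1284
G01 X109.251 Y48.021 F1284
G01 X99.309 Y129.692 F1284
M5
G0 X161.131 Y30.588
M3 S571
G01 X163.866 Y42.874 F1284
G01 X165.721 Y50.420 F1284
G01 X166.696 Y53.226 F1284
G01 X166.791 Y51.293 F1284
G01 X166.005 Y44.620 F1284
M5
G0 X0.000 Y0.000

Since the viewBox matches the mm dimensions, user units are millimetres directly. The only transform is the Y-flip y_m = 163.730 − y_svg.

Shape 1 is a cubic bezier drawn with `<path>`. Its stroke #0000ff means score at S571, F1284. After flipping Y the toolpath is (211.001,130.277) → (200.626,110.982) → (159.397,86.572) → (107.654,62.288) → (65.735,43.373) → (53.978,35.068).

Shape 2 is a cubic bezier drawn with `<path>`. Its stroke #000000 means engrave at S317, F2453. After flipping Y the toolpath is (240.775,92.688) → (216.614,90.754) → (173.829,71.014) → (124.812,44.517) → (81.952,22.311) → (57.640,15.446).

Shape 3 is a open polyline drawn with `<path>`. Its stroke #0000ff means score at S571, F1284. After flipping Y the toolpath is (208.590,55.914) → (203.156,24.141) → (178.248,118.432) → (109.251,48.021) → (99.309,129.692).

Shape 4 is a quadratic bezier drawn with `<path>`. Its stroke #0000ff means score at S571, F1284. After flipping Y the toolpath is (161.131,30.588) → (163.866,42.874) → (165.721,50.420) → (166.696,53.226) → (166.791,51.293) → (166.005,44.620).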